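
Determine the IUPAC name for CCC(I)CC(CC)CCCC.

5-ethyl-3-iodononane

The parent chain contains 9 carbons (nonane).
Number the chain so that the substituent locant set {3,5} is lower than {5,7} at the first point of difference.
This places an ethyl group at C-5; an iodo group at C-3.
Prefixes are listed alphabetically: ethyl, iodo.
Assembling the pieces gives 5-ethyl-3-iodononane.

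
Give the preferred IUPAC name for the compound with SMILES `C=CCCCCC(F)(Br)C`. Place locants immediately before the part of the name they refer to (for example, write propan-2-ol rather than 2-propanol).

7-bromo-7-fluorooct-1-ene

The longest chain bearing the multiple bond is 8 carbons long (octane).
The chain contains a C=C double bond, so the unsaturation ending is -ene.
Number the chain so that numbering from this end puts the double bond at C-1 rather than C-7.
With this numbering: the double bond between C-1 and C-2; a bromo group at C-7; a fluoro group at C-7.
Prefixes are listed alphabetically: bromo, fluoro.
Assembling the pieces gives 7-bromo-7-fluorooct-1-ene.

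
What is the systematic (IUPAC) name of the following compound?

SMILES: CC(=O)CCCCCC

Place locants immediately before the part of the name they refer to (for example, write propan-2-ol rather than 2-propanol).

octan-2-one

The longest chain bearing the carbonyl is 8 carbons long (octane).
The principal characteristic group is a ketone (C=O on an internal carbon), named with the suffix -one.
Choose the numbering such that numbering from this end puts the carbonyl group at C-2 rather than C-7.
That gives the carbonyl at C-2.
The name is octan-2-one.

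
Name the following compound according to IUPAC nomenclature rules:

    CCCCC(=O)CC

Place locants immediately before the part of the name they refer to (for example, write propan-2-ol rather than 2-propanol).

The longest carbon chain that includes the carbonyl has 7 carbons, so the parent hydride is heptane.
The principal characteristic group is a ketone (C=O on an internal carbon), named with the suffix -one.
Choose the numbering such that numbering from this end puts the carbonyl group at C-3 rather than C-5.
With this numbering: the carbonyl at C-3.
The name is heptan-3-one.

heptan-3-one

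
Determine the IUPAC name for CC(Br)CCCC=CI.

6-bromo-1-iodohept-1-ene

The longest carbon chain that includes the multiple bond has 7 carbons, so the parent hydride is heptane.
There is one C=C double bond, indicated by the ending -ene.
Number the chain so that numbering from this end puts the double bond at C-1 rather than C-6.
With this numbering: the double bond between C-1 and C-2; a bromo group at C-6; an iodo group at C-1.
Prefixes are listed alphabetically: bromo, iodo.
Assembling the pieces gives 6-bromo-1-iodohept-1-ene.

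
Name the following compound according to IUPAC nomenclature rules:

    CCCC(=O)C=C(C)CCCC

6-methyldec-5-en-4-one

Counting along the main chain through the carbonyl and the multiple bond gives 10 carbons: the parent is decane.
A ketone (C=O on an internal carbon) is the principal characteristic group, giving the suffix -one.
The chain contains a C=C double bond, so the unsaturation ending is -ene.
Choose the numbering such that numbering from this end puts the carbonyl group at C-4 rather than C-7.
That gives the carbonyl at C-4; the double bond between C-5 and C-6; a methyl group at C-6.
Putting it together: 6-methyldec-5-en-4-one.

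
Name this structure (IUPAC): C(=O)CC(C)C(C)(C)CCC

The longest carbon chain that includes the –CHO group has 7 carbons, so the parent hydride is heptane.
An aldehyde (terminal –CHO) is the principal characteristic group, giving the suffix -al.
The numbering direction is chosen so that the aldehyde carbon is C-1 by definition.
That gives methyl groups at C-3 and C-4 (×2).
Putting it together: 3,4,4-trimethylheptanal.

3,4,4-trimethylheptanal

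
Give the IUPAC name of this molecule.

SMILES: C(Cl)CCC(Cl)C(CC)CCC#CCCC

The longest carbon chain that includes the multiple bond has 12 carbons, so the parent hydride is dodecane.
A C≡C triple bond in the chain gives the infix -yne-.
The numbering direction is chosen so that numbering from this end puts the triple bond at C-4 rather than C-8.
That gives the triple bond between C-4 and C-5; chloro groups at C-9 and C-12; an ethyl group at C-8.
Prefixes are listed alphabetically: chloro, ethyl.
Assembling the pieces gives 9,12-dichloro-8-ethyldodec-4-yne.

9,12-dichloro-8-ethyldodec-4-yne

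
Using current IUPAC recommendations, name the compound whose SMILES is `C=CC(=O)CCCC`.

Counting along the main chain through the carbonyl and the multiple bond gives 7 carbons: the parent is heptane.
A ketone (C=O on an internal carbon) is the principal characteristic group, giving the suffix -one.
There is one C=C double bond, indicated by the ending -ene.
Choose the numbering such that numbering from this end puts the carbonyl group at C-3 rather than C-5.
With this numbering: the carbonyl at C-3; the double bond between C-1 and C-2.
Assembling the pieces gives hept-1-en-3-one.

hept-1-en-3-one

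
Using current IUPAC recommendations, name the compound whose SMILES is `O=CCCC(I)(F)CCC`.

4-fluoro-4-iodoheptanal

Counting along the main chain through the –CHO group gives 7 carbons: the parent is heptane.
The principal characteristic group is an aldehyde (terminal –CHO), named with the suffix -al.
Choose the numbering such that the aldehyde carbon is C-1 by definition.
With this numbering: a fluoro group at C-4; an iodo group at C-4.
Prefixes are listed alphabetically: fluoro, iodo.
Assembling the pieces gives 4-fluoro-4-iodoheptanal.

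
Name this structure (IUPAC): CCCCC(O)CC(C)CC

The longest chain bearing the –OH group is 9 carbons long (nonane).
The highest-priority functional group is an alcohol (–OH), so the name ends in -ol.
Choose the numbering such that the substituent locant set {3} is lower than {7} at the first point of difference.
This places the hydroxyl at C-5; a methyl group at C-3.
Putting it together: 3-methylnonan-5-ol.

3-methylnonan-5-ol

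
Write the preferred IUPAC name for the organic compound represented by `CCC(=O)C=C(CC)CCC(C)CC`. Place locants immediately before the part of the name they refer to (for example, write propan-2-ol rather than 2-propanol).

5-ethyl-8-methyldec-4-en-3-one

The longest chain bearing the carbonyl and the multiple bond is 10 carbons long (decane).
A ketone (C=O on an internal carbon) is the principal characteristic group, giving the suffix -one.
The chain contains a C=C double bond, so the unsaturation ending is -ene.
Choose the numbering such that numbering from this end puts the carbonyl group at C-3 rather than C-8.
That gives the carbonyl at C-3; the double bond between C-4 and C-5; an ethyl group at C-5; a methyl group at C-8.
The substituents are ordered alphabetically, ignoring any di-/tri- multipliers.
Putting it together: 5-ethyl-8-methyldec-4-en-3-one.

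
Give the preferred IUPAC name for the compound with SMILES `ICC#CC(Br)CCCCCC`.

4-bromo-1-iododec-2-yne

The longest carbon chain that includes the multiple bond has 10 carbons, so the parent hydride is decane.
The chain contains a C≡C triple bond, so the unsaturation ending is -yne.
Choose the numbering such that numbering from this end puts the triple bond at C-2 rather than C-8.
This places the triple bond between C-2 and C-3; a bromo group at C-4; an iodo group at C-1.
The substituents are ordered alphabetically, ignoring any di-/tri- multipliers.
Assembling the pieces gives 4-bromo-1-iododec-2-yne.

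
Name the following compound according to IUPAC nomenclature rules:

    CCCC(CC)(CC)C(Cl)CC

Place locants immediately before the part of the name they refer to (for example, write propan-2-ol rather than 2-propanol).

The longest continuous carbon chain has 7 atoms, so the parent hydride is heptane.
Number the chain so that the substituent locant set {3,4,4} is lower than {4,4,5} at the first point of difference.
With this numbering: a chloro group at C-3; two ethyl groups at C-4.
Substituent prefixes are cited in alphabetical order (multiplying prefixes like di-/tri- are ignored for ordering).
The name is 3-chloro-4,4-diethylheptane.

3-chloro-4,4-diethylheptane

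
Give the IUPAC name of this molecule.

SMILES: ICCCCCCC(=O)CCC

10-iododecan-4-one

Counting along the main chain through the carbonyl gives 10 carbons: the parent is decane.
The principal characteristic group is a ketone (C=O on an internal carbon), named with the suffix -one.
Choose the numbering such that numbering from this end puts the carbonyl group at C-4 rather than C-7.
With this numbering: the carbonyl at C-4; an iodo group at C-10.
Putting it together: 10-iododecan-4-one.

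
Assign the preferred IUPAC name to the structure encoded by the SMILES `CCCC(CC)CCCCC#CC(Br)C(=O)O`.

2-bromo-9-ethyldodec-3-ynoic acid

The longest chain bearing the –COOH group and the multiple bond is 12 carbons long (dodecane).
The principal characteristic group is a carboxylic acid (terminal –COOH), named with the suffix -oic acid.
The chain contains a C≡C triple bond, so the unsaturation ending is -yne.
Choose the numbering such that the carboxylic acid carbon is C-1 by definition.
This places the triple bond between C-3 and C-4; a bromo group at C-2; an ethyl group at C-9.
The substituents are ordered alphabetically, ignoring any di-/tri- multipliers.
The name is 2-bromo-9-ethyldodec-3-ynoic acid.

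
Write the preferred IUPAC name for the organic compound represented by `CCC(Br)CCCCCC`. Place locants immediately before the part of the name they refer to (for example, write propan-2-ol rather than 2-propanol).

3-bromononane

The longest continuous carbon chain has 9 atoms, so the parent hydride is nonane.
The numbering direction is chosen so that the substituent locant set {3} is lower than {7} at the first point of difference.
This places a bromo group at C-3.
Putting it together: 3-bromononane.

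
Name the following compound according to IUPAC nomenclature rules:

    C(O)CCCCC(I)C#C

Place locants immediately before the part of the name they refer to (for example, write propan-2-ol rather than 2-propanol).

The longest carbon chain that includes the –OH group and the multiple bond has 8 carbons, so the parent hydride is octane.
An alcohol (–OH) is the principal characteristic group, giving the suffix -ol.
A C≡C triple bond in the chain gives the infix -yne-.
The numbering direction is chosen so that numbering from this end puts the hydroxyl group at C-1 rather than C-8.
This places the hydroxyl at C-1; the triple bond between C-7 and C-8; an iodo group at C-6.
Assembling the pieces gives 6-iodooct-7-yn-1-ol.

6-iodooct-7-yn-1-ol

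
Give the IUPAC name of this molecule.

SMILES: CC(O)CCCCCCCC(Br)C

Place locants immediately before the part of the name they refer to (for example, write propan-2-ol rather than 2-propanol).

Counting along the main chain through the –OH group gives 11 carbons: the parent is undecane.
The highest-priority functional group is an alcohol (–OH), so the name ends in -ol.
Choose the numbering such that numbering from this end puts the hydroxyl group at C-2 rather than C-10.
With this numbering: the hydroxyl at C-2; a bromo group at C-10.
Assembling the pieces gives 10-bromoundecan-2-ol.

10-bromoundecan-2-ol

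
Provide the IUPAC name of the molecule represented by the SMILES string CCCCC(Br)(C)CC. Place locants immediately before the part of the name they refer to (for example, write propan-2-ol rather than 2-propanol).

3-bromo-3-methylheptane

The parent chain contains 7 carbons (heptane).
Choose the numbering such that the substituent locant set {3,3} is lower than {5,5} at the first point of difference.
That gives a bromo group at C-3; a methyl group at C-3.
Prefixes are listed alphabetically: bromo, methyl.
Assembling the pieces gives 3-bromo-3-methylheptane.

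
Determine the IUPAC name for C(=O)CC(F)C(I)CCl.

5-chloro-3-fluoro-4-iodopentanal

The longest chain bearing the –CHO group is 5 carbons long (pentane).
The principal characteristic group is an aldehyde (terminal –CHO), named with the suffix -al.
Number the chain so that the aldehyde carbon is C-1 by definition.
This places a chloro group at C-5; a fluoro group at C-3; an iodo group at C-4.
Prefixes are listed alphabetically: chloro, fluoro, iodo.
Putting it together: 5-chloro-3-fluoro-4-iodopentanal.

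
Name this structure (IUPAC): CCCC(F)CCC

4-fluoroheptane

The longest carbon chain is 7 atoms: the parent is heptane.
Numbering from either end gives identical locants here.
That gives a fluoro group at C-4.
Assembling the pieces gives 4-fluoroheptane.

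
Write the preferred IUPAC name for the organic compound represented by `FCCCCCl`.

1-chloro-4-fluorobutane

The longest continuous carbon chain has 4 atoms, so the parent hydride is butane.
Number the chain so that the locant sets are identical either way, so the alphabetically earlier chloro substituent takes the lower locant (1 rather than 4).
This places a chloro group at C-1; a fluoro group at C-4.
Substituent prefixes are cited in alphabetical order (multiplying prefixes like di-/tri- are ignored for ordering).
Assembling the pieces gives 1-chloro-4-fluorobutane.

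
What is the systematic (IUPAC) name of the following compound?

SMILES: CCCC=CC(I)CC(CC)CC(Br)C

The longest chain bearing the multiple bond is 11 carbons long (undecane).
A C=C double bond in the chain gives the infix -ene-.
The numbering direction is chosen so that numbering from this end puts the double bond at C-4 rather than C-7.
With this numbering: the double bond between C-4 and C-5; a bromo group at C-10; an ethyl group at C-8; an iodo group at C-6.
Prefixes are listed alphabetically: bromo, ethyl, iodo.
Assembling the pieces gives 10-bromo-8-ethyl-6-iodoundec-4-ene.

10-bromo-8-ethyl-6-iodoundec-4-ene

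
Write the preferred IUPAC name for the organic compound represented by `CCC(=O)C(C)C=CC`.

4-methylhept-5-en-3-one

The longest chain bearing the carbonyl and the multiple bond is 7 carbons long (heptane).
The principal characteristic group is a ketone (C=O on an internal carbon), named with the suffix -one.
The chain contains a C=C double bond, so the unsaturation ending is -ene.
Choose the numbering such that numbering from this end puts the carbonyl group at C-3 rather than C-5.
With this numbering: the carbonyl at C-3; the double bond between C-5 and C-6; a methyl group at C-4.
Assembling the pieces gives 4-methylhept-5-en-3-one.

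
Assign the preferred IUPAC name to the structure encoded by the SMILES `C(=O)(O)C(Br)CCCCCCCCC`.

The longest carbon chain that includes the –COOH group has 11 carbons, so the parent hydride is undecane.
The principal characteristic group is a carboxylic acid (terminal –COOH), named with the suffix -oic acid.
Number the chain so that the carboxylic acid carbon is C-1 by definition.
That gives a bromo group at C-2.
Putting it together: 2-bromoundecanoic acid.

2-bromoundecanoic acid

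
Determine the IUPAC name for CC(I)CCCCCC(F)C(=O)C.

3-fluoro-9-iododecan-2-one

The longest carbon chain that includes the carbonyl has 10 carbons, so the parent hydride is decane.
The principal characteristic group is a ketone (C=O on an internal carbon), named with the suffix -one.
Choose the numbering such that numbering from this end puts the carbonyl group at C-2 rather than C-9.
With this numbering: the carbonyl at C-2; a fluoro group at C-3; an iodo group at C-9.
The substituents are ordered alphabetically, ignoring any di-/tri- multipliers.
Putting it together: 3-fluoro-9-iododecan-2-one.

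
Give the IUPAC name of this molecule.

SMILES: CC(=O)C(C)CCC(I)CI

6,7-diiodo-3-methylheptan-2-one

The longest carbon chain that includes the carbonyl has 7 carbons, so the parent hydride is heptane.
A ketone (C=O on an internal carbon) is the principal characteristic group, giving the suffix -one.
Number the chain so that numbering from this end puts the carbonyl group at C-2 rather than C-6.
That gives the carbonyl at C-2; iodo groups at C-6 and C-7; a methyl group at C-3.
The substituents are ordered alphabetically, ignoring any di-/tri- multipliers.
The name is 6,7-diiodo-3-methylheptan-2-one.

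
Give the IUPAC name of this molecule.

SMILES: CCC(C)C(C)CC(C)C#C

Counting along the main chain through the multiple bond gives 8 carbons: the parent is octane.
There is one C≡C triple bond, indicated by the ending -yne.
The numbering direction is chosen so that numbering from this end puts the triple bond at C-1 rather than C-7.
This places the triple bond between C-1 and C-2; methyl groups at C-3 and C-5 and C-6.
The name is 3,5,6-trimethyloct-1-yne.

3,5,6-trimethyloct-1-yne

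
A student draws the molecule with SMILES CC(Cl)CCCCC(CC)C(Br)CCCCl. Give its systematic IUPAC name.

4-bromo-1,10-dichloro-5-ethylundecane

The longest carbon chain is 11 atoms: the parent is undecane.
Choose the numbering such that the substituent locant set {1,4,5,10} is lower than {2,7,8,11} at the first point of difference.
With this numbering: a bromo group at C-4; chloro groups at C-1 and C-10; an ethyl group at C-5.
Substituent prefixes are cited in alphabetical order (multiplying prefixes like di-/tri- are ignored for ordering).
The name is 4-bromo-1,10-dichloro-5-ethylundecane.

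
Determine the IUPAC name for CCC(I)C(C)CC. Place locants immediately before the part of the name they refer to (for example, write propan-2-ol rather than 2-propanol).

The longest continuous carbon chain has 6 atoms, so the parent hydride is hexane.
Choose the numbering such that the locant sets are identical either way, so the alphabetically earlier iodo substituent takes the lower locant (3 rather than 4).
That gives an iodo group at C-3; a methyl group at C-4.
Prefixes are listed alphabetically: iodo, methyl.
Putting it together: 3-iodo-4-methylhexane.

3-iodo-4-methylhexane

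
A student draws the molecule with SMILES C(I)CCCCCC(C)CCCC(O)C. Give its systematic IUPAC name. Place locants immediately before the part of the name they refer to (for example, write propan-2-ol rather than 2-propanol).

Counting along the main chain through the –OH group gives 12 carbons: the parent is dodecane.
The principal characteristic group is an alcohol (–OH), named with the suffix -ol.
The numbering direction is chosen so that numbering from this end puts the hydroxyl group at C-2 rather than C-11.
With this numbering: the hydroxyl at C-2; an iodo group at C-12; a methyl group at C-6.
The substituents are ordered alphabetically, ignoring any di-/tri- multipliers.
Putting it together: 12-iodo-6-methyldodecan-2-ol.

12-iodo-6-methyldodecan-2-ol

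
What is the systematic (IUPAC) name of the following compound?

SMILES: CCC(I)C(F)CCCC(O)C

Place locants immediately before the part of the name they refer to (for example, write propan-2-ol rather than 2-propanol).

The longest carbon chain that includes the –OH group has 9 carbons, so the parent hydride is nonane.
The principal characteristic group is an alcohol (–OH), named with the suffix -ol.
Choose the numbering such that numbering from this end puts the hydroxyl group at C-2 rather than C-8.
With this numbering: the hydroxyl at C-2; a fluoro group at C-6; an iodo group at C-7.
Prefixes are listed alphabetically: fluoro, iodo.
The name is 6-fluoro-7-iodononan-2-ol.

6-fluoro-7-iodononan-2-ol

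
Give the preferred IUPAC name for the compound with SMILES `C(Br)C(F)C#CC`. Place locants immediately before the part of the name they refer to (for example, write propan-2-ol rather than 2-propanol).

5-bromo-4-fluoropent-2-yne

Counting along the main chain through the multiple bond gives 5 carbons: the parent is pentane.
There is one C≡C triple bond, indicated by the ending -yne.
The numbering direction is chosen so that numbering from this end puts the triple bond at C-2 rather than C-3.
That gives the triple bond between C-2 and C-3; a bromo group at C-5; a fluoro group at C-4.
Substituent prefixes are cited in alphabetical order (multiplying prefixes like di-/tri- are ignored for ordering).
Putting it together: 5-bromo-4-fluoropent-2-yne.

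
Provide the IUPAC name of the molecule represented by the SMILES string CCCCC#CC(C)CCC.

4-methyldec-5-yne

The longest chain bearing the multiple bond is 10 carbons long (decane).
A C≡C triple bond in the chain gives the infix -yne-.
Number the chain so that the substituent locant set {4} is lower than {7} at the first point of difference.
That gives the triple bond between C-5 and C-6; a methyl group at C-4.
Assembling the pieces gives 4-methyldec-5-yne.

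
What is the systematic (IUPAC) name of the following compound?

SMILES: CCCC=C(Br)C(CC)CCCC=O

The longest carbon chain that includes the –CHO group and the multiple bond has 10 carbons, so the parent hydride is decane.
The highest-priority functional group is an aldehyde (terminal –CHO), so the name ends in -al.
There is one C=C double bond, indicated by the ending -ene.
Choose the numbering such that the aldehyde carbon is C-1 by definition.
This places the double bond between C-6 and C-7; a bromo group at C-6; an ethyl group at C-5.
Substituent prefixes are cited in alphabetical order (multiplying prefixes like di-/tri- are ignored for ordering).
The name is 6-bromo-5-ethyldec-6-enal.

6-bromo-5-ethyldec-6-enal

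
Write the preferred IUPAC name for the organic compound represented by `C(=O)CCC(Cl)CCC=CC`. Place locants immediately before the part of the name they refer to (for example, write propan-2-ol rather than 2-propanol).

4-chloronon-7-enal

The longest carbon chain that includes the –CHO group and the multiple bond has 9 carbons, so the parent hydride is nonane.
An aldehyde (terminal –CHO) is the principal characteristic group, giving the suffix -al.
The chain contains a C=C double bond, so the unsaturation ending is -ene.
Choose the numbering such that the aldehyde carbon is C-1 by definition.
With this numbering: the double bond between C-7 and C-8; a chloro group at C-4.
The name is 4-chloronon-7-enal.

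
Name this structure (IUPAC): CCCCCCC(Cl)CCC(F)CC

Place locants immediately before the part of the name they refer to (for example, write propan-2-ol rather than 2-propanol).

The parent chain contains 12 carbons (dodecane).
The numbering direction is chosen so that the substituent locant set {3,6} is lower than {7,10} at the first point of difference.
This places a chloro group at C-6; a fluoro group at C-3.
Prefixes are listed alphabetically: chloro, fluoro.
The name is 6-chloro-3-fluorododecane.

6-chloro-3-fluorododecane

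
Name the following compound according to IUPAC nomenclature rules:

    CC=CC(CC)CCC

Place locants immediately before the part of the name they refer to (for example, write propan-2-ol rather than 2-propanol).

4-ethylhept-2-ene

The longest chain bearing the multiple bond is 7 carbons long (heptane).
A C=C double bond in the chain gives the infix -ene-.
Number the chain so that numbering from this end puts the double bond at C-2 rather than C-5.
That gives the double bond between C-2 and C-3; an ethyl group at C-4.
Assembling the pieces gives 4-ethylhept-2-ene.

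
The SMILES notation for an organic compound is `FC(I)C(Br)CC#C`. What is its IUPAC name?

4-bromo-5-fluoro-5-iodopent-1-yne

Counting along the main chain through the multiple bond gives 5 carbons: the parent is pentane.
A C≡C triple bond in the chain gives the infix -yne-.
The numbering direction is chosen so that numbering from this end puts the triple bond at C-1 rather than C-4.
This places the triple bond between C-1 and C-2; a bromo group at C-4; a fluoro group at C-5; an iodo group at C-5.
The substituents are ordered alphabetically, ignoring any di-/tri- multipliers.
The name is 4-bromo-5-fluoro-5-iodopent-1-yne.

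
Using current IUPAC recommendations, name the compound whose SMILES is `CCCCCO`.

pentan-1-ol

Counting along the main chain through the –OH group gives 5 carbons: the parent is pentane.
The principal characteristic group is an alcohol (–OH), named with the suffix -ol.
The numbering direction is chosen so that numbering from this end puts the hydroxyl group at C-1 rather than C-5.
That gives the hydroxyl at C-1.
The name is pentan-1-ol.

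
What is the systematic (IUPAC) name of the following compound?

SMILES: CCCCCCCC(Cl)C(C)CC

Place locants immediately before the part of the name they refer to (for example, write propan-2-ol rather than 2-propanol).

The longest continuous carbon chain has 11 atoms, so the parent hydride is undecane.
Choose the numbering such that the substituent locant set {3,4} is lower than {8,9} at the first point of difference.
That gives a chloro group at C-4; a methyl group at C-3.
The substituents are ordered alphabetically, ignoring any di-/tri- multipliers.
The name is 4-chloro-3-methylundecane.

4-chloro-3-methylundecane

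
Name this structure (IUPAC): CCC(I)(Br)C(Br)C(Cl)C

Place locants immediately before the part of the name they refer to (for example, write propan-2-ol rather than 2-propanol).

The parent chain contains 6 carbons (hexane).
Number the chain so that the substituent locant set {2,3,4,4} is lower than {3,3,4,5} at the first point of difference.
With this numbering: bromo groups at C-3 and C-4; a chloro group at C-2; an iodo group at C-4.
Substituent prefixes are cited in alphabetical order (multiplying prefixes like di-/tri- are ignored for ordering).
Putting it together: 3,4-dibromo-2-chloro-4-iodohexane.

3,4-dibromo-2-chloro-4-iodohexane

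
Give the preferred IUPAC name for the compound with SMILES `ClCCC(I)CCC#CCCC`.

10-chloro-8-iododec-4-yne

The longest chain bearing the multiple bond is 10 carbons long (decane).
The chain contains a C≡C triple bond, so the unsaturation ending is -yne.
The numbering direction is chosen so that numbering from this end puts the triple bond at C-4 rather than C-6.
That gives the triple bond between C-4 and C-5; a chloro group at C-10; an iodo group at C-8.
Substituent prefixes are cited in alphabetical order (multiplying prefixes like di-/tri- are ignored for ordering).
The name is 10-chloro-8-iododec-4-yne.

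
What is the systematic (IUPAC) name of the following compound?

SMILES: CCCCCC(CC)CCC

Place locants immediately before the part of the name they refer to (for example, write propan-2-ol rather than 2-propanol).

4-ethylnonane

The parent chain contains 9 carbons (nonane).
The numbering direction is chosen so that the substituent locant set {4} is lower than {6} at the first point of difference.
With this numbering: an ethyl group at C-4.
Assembling the pieces gives 4-ethylnonane.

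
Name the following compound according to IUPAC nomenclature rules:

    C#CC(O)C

The longest carbon chain that includes the –OH group and the multiple bond has 4 carbons, so the parent hydride is butane.
The highest-priority functional group is an alcohol (–OH), so the name ends in -ol.
There is one C≡C triple bond, indicated by the ending -yne.
Choose the numbering such that numbering from this end puts the hydroxyl group at C-2 rather than C-3.
That gives the hydroxyl at C-2; the triple bond between C-3 and C-4.
Assembling the pieces gives but-3-yn-2-ol.

but-3-yn-2-ol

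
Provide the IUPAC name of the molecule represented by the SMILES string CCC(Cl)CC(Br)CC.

The longest carbon chain is 7 atoms: the parent is heptane.
Number the chain so that the locant sets are identical either way, so the alphabetically earlier bromo substituent takes the lower locant (3 rather than 5).
With this numbering: a bromo group at C-3; a chloro group at C-5.
Substituent prefixes are cited in alphabetical order (multiplying prefixes like di-/tri- are ignored for ordering).
Putting it together: 3-bromo-5-chloroheptane.

3-bromo-5-chloroheptane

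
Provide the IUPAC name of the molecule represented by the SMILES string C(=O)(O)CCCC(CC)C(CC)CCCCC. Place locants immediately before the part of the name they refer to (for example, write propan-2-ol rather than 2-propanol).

5,6-diethylundecanoic acid

The longest carbon chain that includes the –COOH group has 11 carbons, so the parent hydride is undecane.
The principal characteristic group is a carboxylic acid (terminal –COOH), named with the suffix -oic acid.
Choose the numbering such that the carboxylic acid carbon is C-1 by definition.
That gives ethyl groups at C-5 and C-6.
Putting it together: 5,6-diethylundecanoic acid.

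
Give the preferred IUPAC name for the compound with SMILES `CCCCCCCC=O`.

octanal

The longest carbon chain that includes the –CHO group has 8 carbons, so the parent hydride is octane.
The highest-priority functional group is an aldehyde (terminal –CHO), so the name ends in -al.
Choose the numbering such that the aldehyde carbon is C-1 by definition.
Putting it together: octanal.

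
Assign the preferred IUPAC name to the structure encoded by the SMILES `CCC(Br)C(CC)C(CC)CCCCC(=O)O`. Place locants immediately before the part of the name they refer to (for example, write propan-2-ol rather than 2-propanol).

The longest carbon chain that includes the –COOH group has 10 carbons, so the parent hydride is decane.
The principal characteristic group is a carboxylic acid (terminal –COOH), named with the suffix -oic acid.
Choose the numbering such that the carboxylic acid carbon is C-1 by definition.
This places a bromo group at C-8; ethyl groups at C-6 and C-7.
Substituent prefixes are cited in alphabetical order (multiplying prefixes like di-/tri- are ignored for ordering).
The name is 8-bromo-6,7-diethyldecanoic acid.

8-bromo-6,7-diethyldecanoic acid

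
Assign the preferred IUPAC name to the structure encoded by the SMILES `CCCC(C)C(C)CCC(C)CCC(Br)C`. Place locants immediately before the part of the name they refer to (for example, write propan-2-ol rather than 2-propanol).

The longest carbon chain is 12 atoms: the parent is dodecane.
The numbering direction is chosen so that the substituent locant set {2,5,8,9} is lower than {4,5,8,11} at the first point of difference.
That gives a bromo group at C-2; methyl groups at C-5 and C-8 and C-9.
The substituents are ordered alphabetically, ignoring any di-/tri- multipliers.
The name is 2-bromo-5,8,9-trimethyldodecane.

2-bromo-5,8,9-trimethyldodecane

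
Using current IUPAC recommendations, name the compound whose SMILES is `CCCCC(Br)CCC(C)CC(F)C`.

7-bromo-2-fluoro-4-methylundecane

The longest continuous carbon chain has 11 atoms, so the parent hydride is undecane.
Number the chain so that the substituent locant set {2,4,7} is lower than {5,8,10} at the first point of difference.
That gives a bromo group at C-7; a fluoro group at C-2; a methyl group at C-4.
Prefixes are listed alphabetically: bromo, fluoro, methyl.
Putting it together: 7-bromo-2-fluoro-4-methylundecane.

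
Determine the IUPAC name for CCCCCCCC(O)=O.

octanoic acid

The longest chain bearing the –COOH group is 8 carbons long (octane).
The highest-priority functional group is a carboxylic acid (terminal –COOH), so the name ends in -oic acid.
Number the chain so that the carboxylic acid carbon is C-1 by definition.
The name is octanoic acid.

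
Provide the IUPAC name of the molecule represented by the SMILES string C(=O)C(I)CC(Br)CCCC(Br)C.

The longest chain bearing the –CHO group is 9 carbons long (nonane).
The highest-priority functional group is an aldehyde (terminal –CHO), so the name ends in -al.
Number the chain so that the aldehyde carbon is C-1 by definition.
That gives bromo groups at C-4 and C-8; an iodo group at C-2.
The substituents are ordered alphabetically, ignoring any di-/tri- multipliers.
The name is 4,8-dibromo-2-iodononanal.

4,8-dibromo-2-iodononanal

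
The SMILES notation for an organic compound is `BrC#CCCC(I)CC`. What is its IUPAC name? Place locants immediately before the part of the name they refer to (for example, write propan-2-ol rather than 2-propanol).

1-bromo-5-iodohept-1-yne

The longest chain bearing the multiple bond is 7 carbons long (heptane).
The chain contains a C≡C triple bond, so the unsaturation ending is -yne.
Number the chain so that numbering from this end puts the triple bond at C-1 rather than C-6.
That gives the triple bond between C-1 and C-2; a bromo group at C-1; an iodo group at C-5.
Prefixes are listed alphabetically: bromo, iodo.
Assembling the pieces gives 1-bromo-5-iodohept-1-yne.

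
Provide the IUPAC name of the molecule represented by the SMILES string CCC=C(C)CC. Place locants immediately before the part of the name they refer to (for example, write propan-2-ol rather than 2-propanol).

3-methylhex-3-ene

The longest carbon chain that includes the multiple bond has 6 carbons, so the parent hydride is hexane.
There is one C=C double bond, indicated by the ending -ene.
Number the chain so that the substituent locant set {3} is lower than {4} at the first point of difference.
This places the double bond between C-3 and C-4; a methyl group at C-3.
Putting it together: 3-methylhex-3-ene.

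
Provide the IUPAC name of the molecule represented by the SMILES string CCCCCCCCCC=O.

The longest chain bearing the –CHO group is 10 carbons long (decane).
The highest-priority functional group is an aldehyde (terminal –CHO), so the name ends in -al.
Number the chain so that the aldehyde carbon is C-1 by definition.
Putting it together: decanal.

decanal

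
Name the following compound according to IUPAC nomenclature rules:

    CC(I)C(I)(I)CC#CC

The longest carbon chain that includes the multiple bond has 7 carbons, so the parent hydride is heptane.
There is one C≡C triple bond, indicated by the ending -yne.
Choose the numbering such that numbering from this end puts the triple bond at C-2 rather than C-5.
That gives the triple bond between C-2 and C-3; iodo groups at C-5 (×2) and C-6.
Putting it together: 5,5,6-triiodohept-2-yne.

5,5,6-triiodohept-2-yne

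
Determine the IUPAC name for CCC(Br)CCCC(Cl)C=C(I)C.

8-bromo-4-chloro-2-iododec-2-ene

The longest carbon chain that includes the multiple bond has 10 carbons, so the parent hydride is decane.
There is one C=C double bond, indicated by the ending -ene.
The numbering direction is chosen so that numbering from this end puts the double bond at C-2 rather than C-8.
That gives the double bond between C-2 and C-3; a bromo group at C-8; a chloro group at C-4; an iodo group at C-2.
Substituent prefixes are cited in alphabetical order (multiplying prefixes like di-/tri- are ignored for ordering).
Putting it together: 8-bromo-4-chloro-2-iododec-2-ene.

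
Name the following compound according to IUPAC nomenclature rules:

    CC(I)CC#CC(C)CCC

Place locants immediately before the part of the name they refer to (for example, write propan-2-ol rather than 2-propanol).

2-iodo-6-methylnon-4-yne

The longest chain bearing the multiple bond is 9 carbons long (nonane).
The chain contains a C≡C triple bond, so the unsaturation ending is -yne.
The numbering direction is chosen so that numbering from this end puts the triple bond at C-4 rather than C-5.
That gives the triple bond between C-4 and C-5; an iodo group at C-2; a methyl group at C-6.
Prefixes are listed alphabetically: iodo, methyl.
Assembling the pieces gives 2-iodo-6-methylnon-4-yne.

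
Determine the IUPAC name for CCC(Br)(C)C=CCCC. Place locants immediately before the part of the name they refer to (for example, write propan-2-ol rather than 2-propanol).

3-bromo-3-methyloct-4-ene

The longest chain bearing the multiple bond is 8 carbons long (octane).
A C=C double bond in the chain gives the infix -ene-.
The numbering direction is chosen so that the substituent locant set {3,3} is lower than {6,6} at the first point of difference.
With this numbering: the double bond between C-4 and C-5; a bromo group at C-3; a methyl group at C-3.
Prefixes are listed alphabetically: bromo, methyl.
The name is 3-bromo-3-methyloct-4-ene.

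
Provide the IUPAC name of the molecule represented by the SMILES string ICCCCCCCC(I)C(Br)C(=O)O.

2-bromo-3,10-diiododecanoic acid

The longest carbon chain that includes the –COOH group has 10 carbons, so the parent hydride is decane.
A carboxylic acid (terminal –COOH) is the principal characteristic group, giving the suffix -oic acid.
The numbering direction is chosen so that the carboxylic acid carbon is C-1 by definition.
That gives a bromo group at C-2; iodo groups at C-3 and C-10.
Substituent prefixes are cited in alphabetical order (multiplying prefixes like di-/tri- are ignored for ordering).
Putting it together: 2-bromo-3,10-diiododecanoic acid.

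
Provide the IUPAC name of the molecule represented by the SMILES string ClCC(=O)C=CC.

1-chloropent-3-en-2-one

Counting along the main chain through the carbonyl and the multiple bond gives 5 carbons: the parent is pentane.
The highest-priority functional group is a ketone (C=O on an internal carbon), so the name ends in -one.
A C=C double bond in the chain gives the infix -ene-.
Choose the numbering such that numbering from this end puts the carbonyl group at C-2 rather than C-4.
That gives the carbonyl at C-2; the double bond between C-3 and C-4; a chloro group at C-1.
Assembling the pieces gives 1-chloropent-3-en-2-one.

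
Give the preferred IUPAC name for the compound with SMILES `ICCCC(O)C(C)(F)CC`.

5-fluoro-1-iodo-5-methylheptan-4-ol

Counting along the main chain through the –OH group gives 7 carbons: the parent is heptane.
The highest-priority functional group is an alcohol (–OH), so the name ends in -ol.
Number the chain so that the substituent locant set {1,5,5} is lower than {3,3,7} at the first point of difference.
With this numbering: the hydroxyl at C-4; a fluoro group at C-5; an iodo group at C-1; a methyl group at C-5.
Substituent prefixes are cited in alphabetical order (multiplying prefixes like di-/tri- are ignored for ordering).
Putting it together: 5-fluoro-1-iodo-5-methylheptan-4-ol.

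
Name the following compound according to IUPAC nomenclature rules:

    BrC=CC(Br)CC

The longest chain bearing the multiple bond is 5 carbons long (pentane).
There is one C=C double bond, indicated by the ending -ene.
The numbering direction is chosen so that numbering from this end puts the double bond at C-1 rather than C-4.
With this numbering: the double bond between C-1 and C-2; bromo groups at C-1 and C-3.
Assembling the pieces gives 1,3-dibromopent-1-ene.

1,3-dibromopent-1-ene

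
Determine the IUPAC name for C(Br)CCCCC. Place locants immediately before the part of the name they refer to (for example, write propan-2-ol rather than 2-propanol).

The longest continuous carbon chain has 6 atoms, so the parent hydride is hexane.
The numbering direction is chosen so that the substituent locant set {1} is lower than {6} at the first point of difference.
That gives a bromo group at C-1.
Assembling the pieces gives 1-bromohexane.

1-bromohexane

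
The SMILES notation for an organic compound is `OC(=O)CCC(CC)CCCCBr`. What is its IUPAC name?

The longest carbon chain that includes the –COOH group has 8 carbons, so the parent hydride is octane.
The principal characteristic group is a carboxylic acid (terminal –COOH), named with the suffix -oic acid.
Choose the numbering such that the carboxylic acid carbon is C-1 by definition.
With this numbering: a bromo group at C-8; an ethyl group at C-4.
Prefixes are listed alphabetically: bromo, ethyl.
The name is 8-bromo-4-ethyloctanoic acid.

8-bromo-4-ethyloctanoic acid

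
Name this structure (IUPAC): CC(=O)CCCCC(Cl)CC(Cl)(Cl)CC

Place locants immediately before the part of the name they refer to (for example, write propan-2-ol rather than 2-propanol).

7,9,9-trichloroundecan-2-one

Counting along the main chain through the carbonyl gives 11 carbons: the parent is undecane.
A ketone (C=O on an internal carbon) is the principal characteristic group, giving the suffix -one.
Number the chain so that numbering from this end puts the carbonyl group at C-2 rather than C-10.
With this numbering: the carbonyl at C-2; chloro groups at C-7 and C-9 (×2).
Assembling the pieces gives 7,9,9-trichloroundecan-2-one.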